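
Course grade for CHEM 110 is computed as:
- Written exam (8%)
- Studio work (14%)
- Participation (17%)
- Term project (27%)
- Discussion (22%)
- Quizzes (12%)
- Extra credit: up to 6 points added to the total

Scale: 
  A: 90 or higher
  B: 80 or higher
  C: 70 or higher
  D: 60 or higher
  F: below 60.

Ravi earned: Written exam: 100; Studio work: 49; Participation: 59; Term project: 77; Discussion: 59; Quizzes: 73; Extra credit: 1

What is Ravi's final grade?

D

Weighted total:
  Written exam 100 × 0.08 = 8
  Studio work 49 × 0.14 = 6.86
  Participation 59 × 0.17 = 10.03
  Term project 77 × 0.27 = 20.79
  Discussion 59 × 0.22 = 12.98
  Quizzes 73 × 0.12 = 8.76
Sum = 67.42
Extra credit: 67.42 + 1 = 68.42
68.42 is ≥ 60 and < 70 → D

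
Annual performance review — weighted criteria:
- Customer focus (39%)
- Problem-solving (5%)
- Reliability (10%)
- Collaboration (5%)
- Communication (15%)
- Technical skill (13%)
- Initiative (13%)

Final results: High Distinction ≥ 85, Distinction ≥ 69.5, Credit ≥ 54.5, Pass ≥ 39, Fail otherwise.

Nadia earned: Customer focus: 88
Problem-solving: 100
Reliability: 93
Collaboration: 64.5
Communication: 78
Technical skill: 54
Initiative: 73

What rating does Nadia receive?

Weighted total:
  Customer focus 88 × 0.39 = 34.32
  Problem-solving 100 × 0.05 = 5
  Reliability 93 × 0.1 = 9.3
  Collaboration 64.5 × 0.05 = 3.225
  Communication 78 × 0.15 = 11.7
  Technical skill 54 × 0.13 = 7.02
  Initiative 73 × 0.13 = 9.49
Sum = 80.055
80.055 is ≥ 69.5 and < 85 → Distinction

Distinction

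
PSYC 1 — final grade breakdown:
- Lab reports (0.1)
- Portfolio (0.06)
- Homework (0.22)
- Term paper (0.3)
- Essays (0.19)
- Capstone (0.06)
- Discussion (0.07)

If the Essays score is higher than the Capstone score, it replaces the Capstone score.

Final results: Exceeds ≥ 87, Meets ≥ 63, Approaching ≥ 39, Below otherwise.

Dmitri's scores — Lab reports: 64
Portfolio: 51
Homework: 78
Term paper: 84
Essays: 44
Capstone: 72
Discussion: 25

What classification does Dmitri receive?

Meets

Essays (44) ≤ Capstone (72), so Capstone stays at 72.
Weighted total:
  Lab reports 64 × 0.1 = 6.4
  Portfolio 51 × 0.06 = 3.06
  Homework 78 × 0.22 = 17.16
  Term paper 84 × 0.3 = 25.2
  Essays 44 × 0.19 = 8.36
  Capstone 72 × 0.06 = 4.32
  Discussion 25 × 0.07 = 1.75
Sum = 66.25
66.25 is ≥ 63 and < 87 → Meets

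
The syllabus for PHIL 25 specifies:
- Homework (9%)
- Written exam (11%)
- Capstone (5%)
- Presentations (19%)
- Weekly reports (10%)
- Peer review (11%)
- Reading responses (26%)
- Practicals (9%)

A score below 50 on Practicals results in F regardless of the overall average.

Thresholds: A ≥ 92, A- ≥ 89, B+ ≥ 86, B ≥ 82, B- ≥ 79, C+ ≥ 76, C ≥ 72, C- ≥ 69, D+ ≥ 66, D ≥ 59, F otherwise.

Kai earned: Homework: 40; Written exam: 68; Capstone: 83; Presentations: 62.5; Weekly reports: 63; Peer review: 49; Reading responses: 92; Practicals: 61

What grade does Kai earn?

D+

Practicals score 61 ≥ 50: minimum met.
Weighted total:
  Homework 40 × 0.09 = 3.6
  Written exam 68 × 0.11 = 7.48
  Capstone 83 × 0.05 = 4.15
  Presentations 62.5 × 0.19 = 11.875
  Weekly reports 63 × 0.1 = 6.3
  Peer review 49 × 0.11 = 5.39
  Reading responses 92 × 0.26 = 23.92
  Practicals 61 × 0.09 = 5.49
Sum = 68.205
68.205 is ≥ 66 and < 69 → D+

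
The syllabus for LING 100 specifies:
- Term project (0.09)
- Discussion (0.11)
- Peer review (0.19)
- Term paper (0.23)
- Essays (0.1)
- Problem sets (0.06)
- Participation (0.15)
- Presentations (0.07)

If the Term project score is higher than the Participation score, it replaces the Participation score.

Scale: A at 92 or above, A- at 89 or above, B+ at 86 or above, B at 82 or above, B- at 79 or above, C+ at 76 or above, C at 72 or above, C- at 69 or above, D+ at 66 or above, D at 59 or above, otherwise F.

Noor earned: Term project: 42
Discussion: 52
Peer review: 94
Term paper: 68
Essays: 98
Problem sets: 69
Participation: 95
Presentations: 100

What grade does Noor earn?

Term project (42) ≤ Participation (95), so Participation stays at 95.
Weighted total:
  Term project 42 × 0.09 = 3.78
  Discussion 52 × 0.11 = 5.72
  Peer review 94 × 0.19 = 17.86
  Term paper 68 × 0.23 = 15.64
  Essays 98 × 0.1 = 9.8
  Problem sets 69 × 0.06 = 4.14
  Participation 95 × 0.15 = 14.25
  Presentations 100 × 0.07 = 7
Sum = 78.19
78.19 is ≥ 76 and < 79 → C+

C+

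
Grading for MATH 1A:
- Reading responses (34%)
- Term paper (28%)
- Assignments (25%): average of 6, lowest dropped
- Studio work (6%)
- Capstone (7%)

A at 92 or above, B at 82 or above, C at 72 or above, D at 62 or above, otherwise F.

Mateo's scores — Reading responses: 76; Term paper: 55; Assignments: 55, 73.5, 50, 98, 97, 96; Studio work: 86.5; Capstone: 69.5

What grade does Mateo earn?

C

Assignments: drop 50 → average of remaining 5 = 419.5/5 = 83.9
Weighted total:
  Reading responses 76 × 0.34 = 25.84
  Term paper 55 × 0.28 = 15.4
  Assignments 83.9 × 0.25 = 20.975
  Studio work 86.5 × 0.06 = 5.19
  Capstone 69.5 × 0.07 = 4.865
Sum = 72.27
72.27 is ≥ 72 and < 82 → C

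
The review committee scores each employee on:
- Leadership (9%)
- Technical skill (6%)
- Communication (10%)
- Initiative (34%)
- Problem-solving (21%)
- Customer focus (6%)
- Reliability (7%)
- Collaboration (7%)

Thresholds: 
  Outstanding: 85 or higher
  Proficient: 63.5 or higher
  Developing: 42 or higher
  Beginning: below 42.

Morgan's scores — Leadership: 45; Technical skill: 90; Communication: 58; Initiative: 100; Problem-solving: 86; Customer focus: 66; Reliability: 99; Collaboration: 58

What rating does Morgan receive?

Proficient

Weighted total:
  Leadership 45 × 0.09 = 4.05
  Technical skill 90 × 0.06 = 5.4
  Communication 58 × 0.1 = 5.8
  Initiative 100 × 0.34 = 34
  Problem-solving 86 × 0.21 = 18.06
  Customer focus 66 × 0.06 = 3.96
  Reliability 99 × 0.07 = 6.93
  Collaboration 58 × 0.07 = 4.06
Sum = 82.26
82.26 is ≥ 63.5 and < 85 → Proficient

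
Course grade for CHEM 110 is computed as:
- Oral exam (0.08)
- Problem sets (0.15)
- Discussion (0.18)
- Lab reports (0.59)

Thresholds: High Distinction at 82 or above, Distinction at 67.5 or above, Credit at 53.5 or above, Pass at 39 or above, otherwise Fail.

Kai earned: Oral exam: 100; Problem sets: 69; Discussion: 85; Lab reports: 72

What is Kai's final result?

Weighted total:
  Oral exam 100 × 0.08 = 8
  Problem sets 69 × 0.15 = 10.35
  Discussion 85 × 0.18 = 15.3
  Lab reports 72 × 0.59 = 42.48
Sum = 76.13
76.13 is ≥ 67.5 and < 82 → Distinction

Distinction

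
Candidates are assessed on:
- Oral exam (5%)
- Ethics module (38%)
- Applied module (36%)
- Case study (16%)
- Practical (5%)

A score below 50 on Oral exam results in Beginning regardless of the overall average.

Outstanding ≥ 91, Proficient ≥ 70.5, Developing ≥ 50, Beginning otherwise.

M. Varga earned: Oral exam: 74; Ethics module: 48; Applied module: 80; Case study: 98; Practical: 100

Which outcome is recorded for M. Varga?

Oral exam score 74 ≥ 50: minimum met.
Weighted total:
  Oral exam 74 × 0.05 = 3.7
  Ethics module 48 × 0.38 = 18.24
  Applied module 80 × 0.36 = 28.8
  Case study 98 × 0.16 = 15.68
  Practical 100 × 0.05 = 5
Sum = 71.42
71.42 is ≥ 70.5 and < 91 → Proficient

Proficient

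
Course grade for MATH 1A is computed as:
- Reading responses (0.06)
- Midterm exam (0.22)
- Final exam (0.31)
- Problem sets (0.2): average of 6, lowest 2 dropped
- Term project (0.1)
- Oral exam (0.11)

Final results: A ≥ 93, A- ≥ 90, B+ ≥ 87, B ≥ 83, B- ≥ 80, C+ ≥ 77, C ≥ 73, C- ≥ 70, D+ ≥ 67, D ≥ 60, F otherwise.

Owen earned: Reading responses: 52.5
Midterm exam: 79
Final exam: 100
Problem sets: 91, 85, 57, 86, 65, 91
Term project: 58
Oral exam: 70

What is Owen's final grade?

Problem sets: drop 57, 65 → average of remaining 4 = 353/4 = 88.25
Weighted total:
  Reading responses 52.5 × 0.06 = 3.15
  Midterm exam 79 × 0.22 = 17.38
  Final exam 100 × 0.31 = 31
  Problem sets 88.25 × 0.2 = 17.65
  Term project 58 × 0.1 = 5.8
  Oral exam 70 × 0.11 = 7.7
Sum = 82.68
82.68 is ≥ 80 and < 83 → B-

B-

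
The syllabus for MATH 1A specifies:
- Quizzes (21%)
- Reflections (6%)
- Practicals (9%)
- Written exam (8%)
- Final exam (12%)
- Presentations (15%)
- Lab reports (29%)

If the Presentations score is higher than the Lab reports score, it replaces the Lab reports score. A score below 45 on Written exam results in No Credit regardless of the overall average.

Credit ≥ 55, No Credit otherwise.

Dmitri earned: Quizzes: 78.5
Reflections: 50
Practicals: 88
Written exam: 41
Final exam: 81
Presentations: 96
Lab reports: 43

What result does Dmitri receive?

Presentations (96) > Lab reports (43), so Lab reports counts as 96.
Written exam score 41 < 45: minimum not met.
Weighted total:
  Quizzes 78.5 × 0.21 = 16.485
  Reflections 50 × 0.06 = 3
  Practicals 88 × 0.09 = 7.92
  Written exam 41 × 0.08 = 3.28
  Final exam 81 × 0.12 = 9.72
  Presentations 96 × 0.15 = 14.4
  Lab reports 96 × 0.29 = 27.84
Sum = 82.645
Because the Written exam minimum was not met, the result is No Credit.

No Credit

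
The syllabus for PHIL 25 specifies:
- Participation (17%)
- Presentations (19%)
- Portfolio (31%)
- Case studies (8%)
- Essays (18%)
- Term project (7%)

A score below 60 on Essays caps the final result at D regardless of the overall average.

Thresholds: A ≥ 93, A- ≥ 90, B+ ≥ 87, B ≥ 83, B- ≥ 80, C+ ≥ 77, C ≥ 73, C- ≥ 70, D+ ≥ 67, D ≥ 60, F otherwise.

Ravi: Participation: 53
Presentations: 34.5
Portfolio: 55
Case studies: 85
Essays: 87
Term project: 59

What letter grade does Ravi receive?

Essays score 87 ≥ 60: minimum met.
Weighted total:
  Participation 53 × 0.17 = 9.01
  Presentations 34.5 × 0.19 = 6.555
  Portfolio 55 × 0.31 = 17.05
  Case studies 85 × 0.08 = 6.8
  Essays 87 × 0.18 = 15.66
  Term project 59 × 0.07 = 4.13
Sum = 59.205
59.205 < 60 → F

F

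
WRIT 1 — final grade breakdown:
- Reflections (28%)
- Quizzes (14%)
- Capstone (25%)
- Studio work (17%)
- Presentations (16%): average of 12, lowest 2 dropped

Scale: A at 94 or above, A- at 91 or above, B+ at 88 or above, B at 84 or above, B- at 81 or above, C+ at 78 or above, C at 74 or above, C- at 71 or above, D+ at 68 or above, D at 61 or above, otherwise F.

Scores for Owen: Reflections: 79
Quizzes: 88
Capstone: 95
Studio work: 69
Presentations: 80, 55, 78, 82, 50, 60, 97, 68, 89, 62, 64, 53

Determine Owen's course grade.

B-

Presentations: drop 50, 53 → average of remaining 10 = 735/10 = 73.5
Weighted total:
  Reflections 79 × 0.28 = 22.12
  Quizzes 88 × 0.14 = 12.32
  Capstone 95 × 0.25 = 23.75
  Studio work 69 × 0.17 = 11.73
  Presentations 73.5 × 0.16 = 11.76
Sum = 81.68
81.68 is ≥ 81 and < 84 → B-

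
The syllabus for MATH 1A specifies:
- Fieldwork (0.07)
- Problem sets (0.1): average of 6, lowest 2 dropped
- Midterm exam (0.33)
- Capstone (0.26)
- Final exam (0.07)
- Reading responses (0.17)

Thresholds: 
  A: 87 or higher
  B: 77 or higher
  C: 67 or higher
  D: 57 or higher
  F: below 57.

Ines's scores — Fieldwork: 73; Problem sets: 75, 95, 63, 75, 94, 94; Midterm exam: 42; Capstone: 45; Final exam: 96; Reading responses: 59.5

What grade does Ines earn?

F

Problem sets: drop 63, 75 → average of remaining 4 = 358/4 = 89.5
Weighted total:
  Fieldwork 73 × 0.07 = 5.11
  Problem sets 89.5 × 0.1 = 8.95
  Midterm exam 42 × 0.33 = 13.86
  Capstone 45 × 0.26 = 11.7
  Final exam 96 × 0.07 = 6.72
  Reading responses 59.5 × 0.17 = 10.115
Sum = 56.455
56.455 < 57 → F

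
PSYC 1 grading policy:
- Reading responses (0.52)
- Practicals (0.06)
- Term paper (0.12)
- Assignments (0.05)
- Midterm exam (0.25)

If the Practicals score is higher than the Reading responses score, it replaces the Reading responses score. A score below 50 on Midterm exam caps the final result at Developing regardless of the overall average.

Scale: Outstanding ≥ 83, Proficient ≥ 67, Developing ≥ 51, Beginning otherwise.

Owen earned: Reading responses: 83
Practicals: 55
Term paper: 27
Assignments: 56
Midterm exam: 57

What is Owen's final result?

Developing

Practicals (55) ≤ Reading responses (83), so Reading responses stays at 83.
Midterm exam score 57 ≥ 50: minimum met.
Weighted total:
  Reading responses 83 × 0.52 = 43.16
  Practicals 55 × 0.06 = 3.3
  Term paper 27 × 0.12 = 3.24
  Assignments 56 × 0.05 = 2.8
  Midterm exam 57 × 0.25 = 14.25
Sum = 66.75
66.75 is ≥ 51 and < 67 → Developing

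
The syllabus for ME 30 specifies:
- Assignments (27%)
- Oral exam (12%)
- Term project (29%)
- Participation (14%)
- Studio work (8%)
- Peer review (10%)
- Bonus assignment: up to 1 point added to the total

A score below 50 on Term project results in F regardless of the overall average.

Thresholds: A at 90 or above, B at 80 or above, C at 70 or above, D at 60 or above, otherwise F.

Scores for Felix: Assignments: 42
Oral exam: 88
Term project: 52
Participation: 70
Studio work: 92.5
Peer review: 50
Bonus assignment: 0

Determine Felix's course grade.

F

Term project score 52 ≥ 50: minimum met.
Weighted total:
  Assignments 42 × 0.27 = 11.34
  Oral exam 88 × 0.12 = 10.56
  Term project 52 × 0.29 = 15.08
  Participation 70 × 0.14 = 9.8
  Studio work 92.5 × 0.08 = 7.4
  Peer review 50 × 0.1 = 5
Sum = 59.18
Bonus assignment: 59.18 + 0 = 59.18
59.18 < 60 → F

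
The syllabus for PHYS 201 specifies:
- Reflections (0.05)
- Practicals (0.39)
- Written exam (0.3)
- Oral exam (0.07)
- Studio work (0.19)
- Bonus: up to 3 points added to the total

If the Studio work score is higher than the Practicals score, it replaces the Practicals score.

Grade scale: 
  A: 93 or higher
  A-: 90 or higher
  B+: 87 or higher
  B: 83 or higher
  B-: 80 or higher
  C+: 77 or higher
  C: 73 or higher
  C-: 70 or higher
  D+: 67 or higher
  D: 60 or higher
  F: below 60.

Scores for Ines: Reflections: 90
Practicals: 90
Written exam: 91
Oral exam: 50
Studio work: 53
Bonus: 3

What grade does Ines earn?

B

Studio work (53) ≤ Practicals (90), so Practicals stays at 90.
Weighted total:
  Reflections 90 × 0.05 = 4.5
  Practicals 90 × 0.39 = 35.1
  Written exam 91 × 0.3 = 27.3
  Oral exam 50 × 0.07 = 3.5
  Studio work 53 × 0.19 = 10.07
Sum = 80.47
Bonus: 80.47 + 3 = 83.47
83.47 is ≥ 83 and < 87 → B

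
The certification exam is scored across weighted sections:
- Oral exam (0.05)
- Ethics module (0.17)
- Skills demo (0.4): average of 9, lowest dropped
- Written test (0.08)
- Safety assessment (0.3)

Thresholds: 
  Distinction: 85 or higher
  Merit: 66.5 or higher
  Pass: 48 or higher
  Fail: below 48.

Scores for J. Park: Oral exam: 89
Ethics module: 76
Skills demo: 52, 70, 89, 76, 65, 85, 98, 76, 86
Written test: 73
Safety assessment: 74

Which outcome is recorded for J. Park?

Skills demo: drop 52 → average of remaining 8 = 645/8 = 80.625
Weighted total:
  Oral exam 89 × 0.05 = 4.45
  Ethics module 76 × 0.17 = 12.92
  Skills demo 80.625 × 0.4 = 32.25
  Written test 73 × 0.08 = 5.84
  Safety assessment 74 × 0.3 = 22.2
Sum = 77.66
77.66 is ≥ 66.5 and < 85 → Merit

Merit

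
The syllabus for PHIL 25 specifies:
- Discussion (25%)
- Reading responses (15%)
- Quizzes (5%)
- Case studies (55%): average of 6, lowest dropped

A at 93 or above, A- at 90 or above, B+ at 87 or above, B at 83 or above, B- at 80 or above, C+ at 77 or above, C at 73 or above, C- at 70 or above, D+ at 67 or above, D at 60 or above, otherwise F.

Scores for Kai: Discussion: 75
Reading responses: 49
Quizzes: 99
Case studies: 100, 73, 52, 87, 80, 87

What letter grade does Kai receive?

Case studies: drop 52 → average of remaining 5 = 427/5 = 85.4
Weighted total:
  Discussion 75 × 0.25 = 18.75
  Reading responses 49 × 0.15 = 7.35
  Quizzes 99 × 0.05 = 4.95
  Case studies 85.4 × 0.55 = 46.97
Sum = 78.02
78.02 is ≥ 77 and < 80 → C+

C+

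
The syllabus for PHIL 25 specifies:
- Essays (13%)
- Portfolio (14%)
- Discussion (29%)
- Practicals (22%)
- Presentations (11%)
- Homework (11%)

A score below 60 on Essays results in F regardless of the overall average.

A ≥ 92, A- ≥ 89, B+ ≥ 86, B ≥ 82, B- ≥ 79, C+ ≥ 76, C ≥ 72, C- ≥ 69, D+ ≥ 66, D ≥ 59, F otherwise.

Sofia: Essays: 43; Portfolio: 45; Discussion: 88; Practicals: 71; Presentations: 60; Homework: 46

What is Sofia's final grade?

F

Essays score 43 < 60: minimum not met.
Weighted total:
  Essays 43 × 0.13 = 5.59
  Portfolio 45 × 0.14 = 6.3
  Discussion 88 × 0.29 = 25.52
  Practicals 71 × 0.22 = 15.62
  Presentations 60 × 0.11 = 6.6
  Homework 46 × 0.11 = 5.06
Sum = 64.69
Because the Essays minimum was not met, the result is F.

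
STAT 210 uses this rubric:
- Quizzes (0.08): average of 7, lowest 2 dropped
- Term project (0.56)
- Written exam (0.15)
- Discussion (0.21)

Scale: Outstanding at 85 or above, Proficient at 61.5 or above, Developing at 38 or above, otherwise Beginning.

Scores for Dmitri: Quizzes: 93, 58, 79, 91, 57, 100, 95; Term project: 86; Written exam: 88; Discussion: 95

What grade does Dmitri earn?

Quizzes: drop 57, 58 → average of remaining 5 = 458/5 = 91.6
Weighted total:
  Quizzes 91.6 × 0.08 = 7.328
  Term project 86 × 0.56 = 48.16
  Written exam 88 × 0.15 = 13.2
  Discussion 95 × 0.21 = 19.95
Sum = 88.638
88.638 ≥ 85 → Outstanding

Outstanding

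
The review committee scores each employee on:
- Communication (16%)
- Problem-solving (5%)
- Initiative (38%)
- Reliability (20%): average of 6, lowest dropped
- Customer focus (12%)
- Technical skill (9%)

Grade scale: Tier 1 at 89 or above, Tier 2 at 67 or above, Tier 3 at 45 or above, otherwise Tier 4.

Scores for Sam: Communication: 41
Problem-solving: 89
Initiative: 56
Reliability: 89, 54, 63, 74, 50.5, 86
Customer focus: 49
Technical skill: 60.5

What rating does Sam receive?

Reliability: drop 50.5 → average of remaining 5 = 366/5 = 73.2
Weighted total:
  Communication 41 × 0.16 = 6.56
  Problem-solving 89 × 0.05 = 4.45
  Initiative 56 × 0.38 = 21.28
  Reliability 73.2 × 0.2 = 14.64
  Customer focus 49 × 0.12 = 5.88
  Technical skill 60.5 × 0.09 = 5.445
Sum = 58.255
58.255 is ≥ 45 and < 67 → Tier 3

Tier 3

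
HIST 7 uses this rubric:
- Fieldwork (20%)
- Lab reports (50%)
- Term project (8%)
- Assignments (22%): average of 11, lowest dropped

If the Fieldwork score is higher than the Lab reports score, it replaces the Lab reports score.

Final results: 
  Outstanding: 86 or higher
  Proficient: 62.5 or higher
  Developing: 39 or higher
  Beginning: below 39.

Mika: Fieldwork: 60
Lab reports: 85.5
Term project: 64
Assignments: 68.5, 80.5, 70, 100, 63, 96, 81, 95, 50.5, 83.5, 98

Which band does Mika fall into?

Proficient

Assignments: drop 50.5 → average of remaining 10 = 835.5/10 = 83.55
Fieldwork (60) ≤ Lab reports (85.5), so Lab reports stays at 85.5.
Weighted total:
  Fieldwork 60 × 0.2 = 12
  Lab reports 85.5 × 0.5 = 42.75
  Term project 64 × 0.08 = 5.12
  Assignments 83.55 × 0.22 = 18.381
Sum = 78.251
78.251 is ≥ 62.5 and < 86 → Proficient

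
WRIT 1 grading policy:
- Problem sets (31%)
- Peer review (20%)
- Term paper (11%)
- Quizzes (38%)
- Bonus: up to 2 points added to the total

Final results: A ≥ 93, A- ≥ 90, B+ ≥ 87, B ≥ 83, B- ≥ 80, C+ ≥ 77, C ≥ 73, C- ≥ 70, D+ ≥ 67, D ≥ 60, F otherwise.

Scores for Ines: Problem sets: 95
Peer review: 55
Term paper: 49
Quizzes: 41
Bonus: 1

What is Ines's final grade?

D

Weighted total:
  Problem sets 95 × 0.31 = 29.45
  Peer review 55 × 0.2 = 11
  Term paper 49 × 0.11 = 5.39
  Quizzes 41 × 0.38 = 15.58
Sum = 61.42
Bonus: 61.42 + 1 = 62.42
62.42 is ≥ 60 and < 67 → D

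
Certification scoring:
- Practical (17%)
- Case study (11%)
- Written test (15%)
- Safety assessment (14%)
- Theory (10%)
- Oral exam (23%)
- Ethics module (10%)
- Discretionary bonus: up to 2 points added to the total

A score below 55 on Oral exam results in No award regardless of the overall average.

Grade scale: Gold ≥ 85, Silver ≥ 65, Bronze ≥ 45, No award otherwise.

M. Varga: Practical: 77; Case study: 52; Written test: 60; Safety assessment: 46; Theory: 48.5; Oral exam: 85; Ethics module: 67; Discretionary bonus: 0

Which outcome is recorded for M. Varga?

Oral exam score 85 ≥ 55: minimum met.
Weighted total:
  Practical 77 × 0.17 = 13.09
  Case study 52 × 0.11 = 5.72
  Written test 60 × 0.15 = 9
  Safety assessment 46 × 0.14 = 6.44
  Theory 48.5 × 0.1 = 4.85
  Oral exam 85 × 0.23 = 19.55
  Ethics module 67 × 0.1 = 6.7
Sum = 65.35
Discretionary bonus: 65.35 + 0 = 65.35
65.35 is ≥ 65 and < 85 → Silver

Silver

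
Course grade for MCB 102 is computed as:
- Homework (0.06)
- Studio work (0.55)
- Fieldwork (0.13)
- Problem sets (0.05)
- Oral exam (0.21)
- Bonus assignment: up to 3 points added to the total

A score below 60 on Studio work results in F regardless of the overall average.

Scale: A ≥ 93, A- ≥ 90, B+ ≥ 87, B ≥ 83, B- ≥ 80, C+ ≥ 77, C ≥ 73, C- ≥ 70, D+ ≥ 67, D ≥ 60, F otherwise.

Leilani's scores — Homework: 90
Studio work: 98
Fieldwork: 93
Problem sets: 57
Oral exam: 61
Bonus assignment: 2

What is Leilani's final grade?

B+

Studio work score 98 ≥ 60: minimum met.
Weighted total:
  Homework 90 × 0.06 = 5.4
  Studio work 98 × 0.55 = 53.9
  Fieldwork 93 × 0.13 = 12.09
  Problem sets 57 × 0.05 = 2.85
  Oral exam 61 × 0.21 = 12.81
Sum = 87.05
Bonus assignment: 87.05 + 2 = 89.05
89.05 is ≥ 87 and < 90 → B+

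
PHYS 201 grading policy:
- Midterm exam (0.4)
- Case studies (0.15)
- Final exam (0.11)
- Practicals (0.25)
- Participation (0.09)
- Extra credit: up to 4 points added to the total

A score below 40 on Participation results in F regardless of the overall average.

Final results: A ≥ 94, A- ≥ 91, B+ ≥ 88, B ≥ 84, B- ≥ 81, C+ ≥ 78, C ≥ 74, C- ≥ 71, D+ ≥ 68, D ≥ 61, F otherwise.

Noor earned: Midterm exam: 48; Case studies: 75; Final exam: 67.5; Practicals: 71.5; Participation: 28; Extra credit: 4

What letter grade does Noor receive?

Participation score 28 < 40: minimum not met.
Weighted total:
  Midterm exam 48 × 0.4 = 19.2
  Case studies 75 × 0.15 = 11.25
  Final exam 67.5 × 0.11 = 7.425
  Practicals 71.5 × 0.25 = 17.875
  Participation 28 × 0.09 = 2.52
Sum = 58.27
Extra credit: 58.27 + 4 = 62.27
Because the Participation minimum was not met, the result is F.

F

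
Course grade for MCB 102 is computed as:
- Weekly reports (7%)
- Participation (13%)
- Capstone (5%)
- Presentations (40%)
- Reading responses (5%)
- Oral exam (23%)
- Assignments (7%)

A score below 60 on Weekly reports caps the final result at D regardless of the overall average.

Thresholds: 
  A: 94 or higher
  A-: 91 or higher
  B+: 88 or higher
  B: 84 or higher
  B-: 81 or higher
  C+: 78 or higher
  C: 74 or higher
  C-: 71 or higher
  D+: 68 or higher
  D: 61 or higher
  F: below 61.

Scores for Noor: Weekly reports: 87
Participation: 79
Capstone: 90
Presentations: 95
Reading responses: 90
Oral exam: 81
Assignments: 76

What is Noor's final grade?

Weekly reports score 87 ≥ 60: minimum met.
Weighted total:
  Weekly reports 87 × 0.07 = 6.09
  Participation 79 × 0.13 = 10.27
  Capstone 90 × 0.05 = 4.5
  Presentations 95 × 0.4 = 38
  Reading responses 90 × 0.05 = 4.5
  Oral exam 81 × 0.23 = 18.63
  Assignments 76 × 0.07 = 5.32
Sum = 87.31
87.31 is ≥ 84 and < 88 → B

B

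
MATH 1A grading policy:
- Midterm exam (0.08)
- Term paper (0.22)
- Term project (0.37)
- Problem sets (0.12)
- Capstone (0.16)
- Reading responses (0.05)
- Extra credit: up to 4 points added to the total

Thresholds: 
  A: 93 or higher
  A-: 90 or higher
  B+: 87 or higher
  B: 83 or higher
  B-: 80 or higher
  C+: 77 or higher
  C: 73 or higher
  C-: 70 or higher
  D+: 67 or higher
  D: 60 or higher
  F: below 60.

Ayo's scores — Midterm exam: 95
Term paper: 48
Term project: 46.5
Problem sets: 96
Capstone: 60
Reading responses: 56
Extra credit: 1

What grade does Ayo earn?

Weighted total:
  Midterm exam 95 × 0.08 = 7.6
  Term paper 48 × 0.22 = 10.56
  Term project 46.5 × 0.37 = 17.205
  Problem sets 96 × 0.12 = 11.52
  Capstone 60 × 0.16 = 9.6
  Reading responses 56 × 0.05 = 2.8
Sum = 59.285
Extra credit: 59.285 + 1 = 60.285
60.285 is ≥ 60 and < 67 → D

D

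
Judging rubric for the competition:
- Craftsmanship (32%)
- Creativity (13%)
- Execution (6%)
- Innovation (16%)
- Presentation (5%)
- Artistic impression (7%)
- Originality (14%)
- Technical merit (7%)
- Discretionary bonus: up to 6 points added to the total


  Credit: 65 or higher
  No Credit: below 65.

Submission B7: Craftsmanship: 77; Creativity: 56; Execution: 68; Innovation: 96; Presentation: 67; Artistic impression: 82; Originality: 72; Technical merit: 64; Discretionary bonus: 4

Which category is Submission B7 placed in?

Credit

Weighted total:
  Craftsmanship 77 × 0.32 = 24.64
  Creativity 56 × 0.13 = 7.28
  Execution 68 × 0.06 = 4.08
  Innovation 96 × 0.16 = 15.36
  Presentation 67 × 0.05 = 3.35
  Artistic impression 82 × 0.07 = 5.74
  Originality 72 × 0.14 = 10.08
  Technical merit 64 × 0.07 = 4.48
Sum = 75.01
Discretionary bonus: 75.01 + 4 = 79.01
79.01 ≥ 65 → Credit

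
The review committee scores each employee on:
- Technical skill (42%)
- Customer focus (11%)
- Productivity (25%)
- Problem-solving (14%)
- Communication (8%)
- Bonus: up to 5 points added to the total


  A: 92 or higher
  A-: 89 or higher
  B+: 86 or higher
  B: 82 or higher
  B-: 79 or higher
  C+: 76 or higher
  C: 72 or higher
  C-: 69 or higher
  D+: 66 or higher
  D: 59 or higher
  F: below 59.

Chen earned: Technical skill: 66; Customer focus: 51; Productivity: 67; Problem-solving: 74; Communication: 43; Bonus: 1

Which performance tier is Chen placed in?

Weighted total:
  Technical skill 66 × 0.42 = 27.72
  Customer focus 51 × 0.11 = 5.61
  Productivity 67 × 0.25 = 16.75
  Problem-solving 74 × 0.14 = 10.36
  Communication 43 × 0.08 = 3.44
Sum = 63.88
Bonus: 63.88 + 1 = 64.88
64.88 is ≥ 59 and < 66 → D

D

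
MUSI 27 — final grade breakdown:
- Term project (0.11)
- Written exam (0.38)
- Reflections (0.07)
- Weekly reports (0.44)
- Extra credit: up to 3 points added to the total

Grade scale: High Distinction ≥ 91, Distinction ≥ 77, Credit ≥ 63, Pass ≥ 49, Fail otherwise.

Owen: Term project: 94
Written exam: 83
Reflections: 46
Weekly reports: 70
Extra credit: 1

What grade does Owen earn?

Weighted total:
  Term project 94 × 0.11 = 10.34
  Written exam 83 × 0.38 = 31.54
  Reflections 46 × 0.07 = 3.22
  Weekly reports 70 × 0.44 = 30.8
Sum = 75.9
Extra credit: 75.9 + 1 = 76.9
76.9 is ≥ 63 and < 77 → Credit

Credit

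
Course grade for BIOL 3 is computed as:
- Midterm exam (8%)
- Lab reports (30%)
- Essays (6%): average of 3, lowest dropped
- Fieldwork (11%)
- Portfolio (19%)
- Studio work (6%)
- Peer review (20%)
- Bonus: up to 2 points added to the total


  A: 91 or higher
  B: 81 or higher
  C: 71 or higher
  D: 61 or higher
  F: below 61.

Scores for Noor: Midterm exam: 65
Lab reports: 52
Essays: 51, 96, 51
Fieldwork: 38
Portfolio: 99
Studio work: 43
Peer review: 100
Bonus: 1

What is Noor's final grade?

Essays: drop 51 → average of remaining 2 = 147/2 = 73.5
Weighted total:
  Midterm exam 65 × 0.08 = 5.2
  Lab reports 52 × 0.3 = 15.6
  Essays 73.5 × 0.06 = 4.41
  Fieldwork 38 × 0.11 = 4.18
  Portfolio 99 × 0.19 = 18.81
  Studio work 43 × 0.06 = 2.58
  Peer review 100 × 0.2 = 20
Sum = 70.78
Bonus: 70.78 + 1 = 71.78
71.78 is ≥ 71 and < 81 → C

C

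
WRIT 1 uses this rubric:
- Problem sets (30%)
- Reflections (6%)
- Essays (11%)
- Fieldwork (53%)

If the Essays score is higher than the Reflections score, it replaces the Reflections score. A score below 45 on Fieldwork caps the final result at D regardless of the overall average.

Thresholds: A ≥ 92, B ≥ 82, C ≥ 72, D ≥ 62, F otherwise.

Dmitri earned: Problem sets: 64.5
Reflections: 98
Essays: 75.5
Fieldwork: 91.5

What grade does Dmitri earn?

Essays (75.5) ≤ Reflections (98), so Reflections stays at 98.
Fieldwork score 91.5 ≥ 45: minimum met.
Weighted total:
  Problem sets 64.5 × 0.3 = 19.35
  Reflections 98 × 0.06 = 5.88
  Essays 75.5 × 0.11 = 8.305
  Fieldwork 91.5 × 0.53 = 48.495
Sum = 82.03
82.03 is ≥ 82 and < 92 → B

B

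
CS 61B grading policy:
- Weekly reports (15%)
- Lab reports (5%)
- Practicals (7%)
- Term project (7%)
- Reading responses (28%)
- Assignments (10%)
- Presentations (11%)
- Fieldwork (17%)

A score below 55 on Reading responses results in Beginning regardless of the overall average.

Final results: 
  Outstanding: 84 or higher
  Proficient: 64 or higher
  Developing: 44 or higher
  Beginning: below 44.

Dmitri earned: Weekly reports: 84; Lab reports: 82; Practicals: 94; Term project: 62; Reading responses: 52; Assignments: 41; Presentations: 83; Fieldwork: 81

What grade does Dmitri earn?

Reading responses score 52 < 55: minimum not met.
Weighted total:
  Weekly reports 84 × 0.15 = 12.6
  Lab reports 82 × 0.05 = 4.1
  Practicals 94 × 0.07 = 6.58
  Term project 62 × 0.07 = 4.34
  Reading responses 52 × 0.28 = 14.56
  Assignments 41 × 0.1 = 4.1
  Presentations 83 × 0.11 = 9.13
  Fieldwork 81 × 0.17 = 13.77
Sum = 69.18
Because the Reading responses minimum was not met, the result is Beginning.

Beginning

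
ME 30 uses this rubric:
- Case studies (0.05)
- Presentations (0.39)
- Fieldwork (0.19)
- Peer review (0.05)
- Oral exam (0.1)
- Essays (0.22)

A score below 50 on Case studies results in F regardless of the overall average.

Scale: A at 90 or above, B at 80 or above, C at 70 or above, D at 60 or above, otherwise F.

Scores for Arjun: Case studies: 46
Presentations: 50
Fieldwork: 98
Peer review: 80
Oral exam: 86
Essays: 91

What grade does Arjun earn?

Case studies score 46 < 50: minimum not met.
Weighted total:
  Case studies 46 × 0.05 = 2.3
  Presentations 50 × 0.39 = 19.5
  Fieldwork 98 × 0.19 = 18.62
  Peer review 80 × 0.05 = 4
  Oral exam 86 × 0.1 = 8.6
  Essays 91 × 0.22 = 20.02
Sum = 73.04
Because the Case studies minimum was not met, the result is F.

F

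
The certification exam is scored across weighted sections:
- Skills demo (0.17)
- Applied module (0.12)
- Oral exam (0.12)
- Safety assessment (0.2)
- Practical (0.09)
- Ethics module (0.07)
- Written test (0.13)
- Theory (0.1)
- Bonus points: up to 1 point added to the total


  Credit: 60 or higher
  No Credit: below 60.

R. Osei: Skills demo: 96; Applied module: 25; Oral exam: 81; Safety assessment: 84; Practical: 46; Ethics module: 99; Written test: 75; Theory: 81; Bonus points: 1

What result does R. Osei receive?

Weighted total:
  Skills demo 96 × 0.17 = 16.32
  Applied module 25 × 0.12 = 3
  Oral exam 81 × 0.12 = 9.72
  Safety assessment 84 × 0.2 = 16.8
  Practical 46 × 0.09 = 4.14
  Ethics module 99 × 0.07 = 6.93
  Written test 75 × 0.13 = 9.75
  Theory 81 × 0.1 = 8.1
Sum = 74.76
Bonus points: 74.76 + 1 = 75.76
75.76 ≥ 60 → Credit

Credit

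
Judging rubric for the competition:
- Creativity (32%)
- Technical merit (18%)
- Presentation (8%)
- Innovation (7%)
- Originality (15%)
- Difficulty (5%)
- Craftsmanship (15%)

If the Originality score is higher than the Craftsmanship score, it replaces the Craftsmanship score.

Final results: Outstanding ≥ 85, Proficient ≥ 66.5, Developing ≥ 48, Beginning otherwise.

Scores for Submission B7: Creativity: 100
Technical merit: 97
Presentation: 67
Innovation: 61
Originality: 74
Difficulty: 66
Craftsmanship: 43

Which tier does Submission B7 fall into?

Proficient

Originality (74) > Craftsmanship (43), so Craftsmanship counts as 74.
Weighted total:
  Creativity 100 × 0.32 = 32
  Technical merit 97 × 0.18 = 17.46
  Presentation 67 × 0.08 = 5.36
  Innovation 61 × 0.07 = 4.27
  Originality 74 × 0.15 = 11.1
  Difficulty 66 × 0.05 = 3.3
  Craftsmanship 74 × 0.15 = 11.1
Sum = 84.59
84.59 is ≥ 66.5 and < 85 → Proficient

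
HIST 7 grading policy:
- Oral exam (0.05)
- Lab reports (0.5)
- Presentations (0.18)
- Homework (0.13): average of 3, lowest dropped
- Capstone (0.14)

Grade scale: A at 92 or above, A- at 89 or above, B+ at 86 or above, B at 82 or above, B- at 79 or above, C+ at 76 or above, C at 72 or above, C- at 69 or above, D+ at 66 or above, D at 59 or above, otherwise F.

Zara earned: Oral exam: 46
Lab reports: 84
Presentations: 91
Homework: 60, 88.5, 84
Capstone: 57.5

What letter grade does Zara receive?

Homework: drop 60 → average of remaining 2 = 172.5/2 = 86.25
Weighted total:
  Oral exam 46 × 0.05 = 2.3
  Lab reports 84 × 0.5 = 42
  Presentations 91 × 0.18 = 16.38
  Homework 86.25 × 0.13 = 11.2125
  Capstone 57.5 × 0.14 = 8.05
Sum = 79.9425
79.9425 is ≥ 79 and < 82 → B-

B-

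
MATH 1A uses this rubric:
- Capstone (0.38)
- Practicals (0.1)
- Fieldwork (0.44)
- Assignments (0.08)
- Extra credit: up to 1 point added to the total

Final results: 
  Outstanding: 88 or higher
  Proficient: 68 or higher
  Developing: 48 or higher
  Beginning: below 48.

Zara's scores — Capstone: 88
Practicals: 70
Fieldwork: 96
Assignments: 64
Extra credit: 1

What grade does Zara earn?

Outstanding

Weighted total:
  Capstone 88 × 0.38 = 33.44
  Practicals 70 × 0.1 = 7
  Fieldwork 96 × 0.44 = 42.24
  Assignments 64 × 0.08 = 5.12
Sum = 87.8
Extra credit: 87.8 + 1 = 88.8
88.8 ≥ 88 → Outstanding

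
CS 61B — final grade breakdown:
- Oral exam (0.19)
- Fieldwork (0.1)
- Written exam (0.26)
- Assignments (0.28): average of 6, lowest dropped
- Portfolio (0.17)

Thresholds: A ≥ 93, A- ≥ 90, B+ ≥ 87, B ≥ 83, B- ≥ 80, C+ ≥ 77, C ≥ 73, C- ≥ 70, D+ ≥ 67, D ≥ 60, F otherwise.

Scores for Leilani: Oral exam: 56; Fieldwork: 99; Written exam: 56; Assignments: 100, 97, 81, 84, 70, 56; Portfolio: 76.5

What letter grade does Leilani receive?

Assignments: drop 56 → average of remaining 5 = 432/5 = 86.4
Weighted total:
  Oral exam 56 × 0.19 = 10.64
  Fieldwork 99 × 0.1 = 9.9
  Written exam 56 × 0.26 = 14.56
  Assignments 86.4 × 0.28 = 24.192
  Portfolio 76.5 × 0.17 = 13.005
Sum = 72.297
72.297 is ≥ 70 and < 73 → C-

C-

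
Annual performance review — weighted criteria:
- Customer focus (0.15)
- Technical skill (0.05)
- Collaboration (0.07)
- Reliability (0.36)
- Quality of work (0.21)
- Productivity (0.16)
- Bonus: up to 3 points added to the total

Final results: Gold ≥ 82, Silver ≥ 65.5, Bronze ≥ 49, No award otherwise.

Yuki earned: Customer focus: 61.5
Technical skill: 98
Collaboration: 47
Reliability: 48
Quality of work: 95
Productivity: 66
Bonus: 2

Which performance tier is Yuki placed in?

Weighted total:
  Customer focus 61.5 × 0.15 = 9.225
  Technical skill 98 × 0.05 = 4.9
  Collaboration 47 × 0.07 = 3.29
  Reliability 48 × 0.36 = 17.28
  Quality of work 95 × 0.21 = 19.95
  Productivity 66 × 0.16 = 10.56
Sum = 65.205
Bonus: 65.205 + 2 = 67.205
67.205 is ≥ 65.5 and < 82 → Silver

Silver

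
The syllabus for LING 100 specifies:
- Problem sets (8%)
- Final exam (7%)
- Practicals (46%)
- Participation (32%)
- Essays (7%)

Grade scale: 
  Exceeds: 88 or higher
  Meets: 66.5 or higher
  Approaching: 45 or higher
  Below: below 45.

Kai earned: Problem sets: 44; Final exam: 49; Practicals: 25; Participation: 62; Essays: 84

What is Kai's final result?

Weighted total:
  Problem sets 44 × 0.08 = 3.52
  Final exam 49 × 0.07 = 3.43
  Practicals 25 × 0.46 = 11.5
  Participation 62 × 0.32 = 19.84
  Essays 84 × 0.07 = 5.88
Sum = 44.17
44.17 < 45 → Below

Below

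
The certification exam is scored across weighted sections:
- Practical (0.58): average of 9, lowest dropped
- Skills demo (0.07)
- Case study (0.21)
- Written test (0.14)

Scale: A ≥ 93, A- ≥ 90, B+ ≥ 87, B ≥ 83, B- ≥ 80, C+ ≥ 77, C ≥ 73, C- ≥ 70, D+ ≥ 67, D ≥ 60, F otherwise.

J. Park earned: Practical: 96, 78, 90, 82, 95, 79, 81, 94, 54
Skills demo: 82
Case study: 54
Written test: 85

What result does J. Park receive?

C+

Practical: drop 54 → average of remaining 8 = 695/8 = 86.875
Weighted total:
  Practical 86.875 × 0.58 = 50.3875
  Skills demo 82 × 0.07 = 5.74
  Case study 54 × 0.21 = 11.34
  Written test 85 × 0.14 = 11.9
Sum = 79.3675
79.3675 is ≥ 77 and < 80 → C+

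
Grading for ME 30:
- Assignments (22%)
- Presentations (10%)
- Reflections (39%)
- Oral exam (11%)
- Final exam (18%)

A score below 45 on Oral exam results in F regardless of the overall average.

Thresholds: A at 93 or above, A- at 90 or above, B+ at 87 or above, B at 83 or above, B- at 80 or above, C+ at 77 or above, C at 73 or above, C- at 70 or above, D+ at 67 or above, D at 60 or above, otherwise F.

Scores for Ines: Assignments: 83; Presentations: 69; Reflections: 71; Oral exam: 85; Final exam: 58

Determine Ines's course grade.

Oral exam score 85 ≥ 45: minimum met.
Weighted total:
  Assignments 83 × 0.22 = 18.26
  Presentations 69 × 0.1 = 6.9
  Reflections 71 × 0.39 = 27.69
  Oral exam 85 × 0.11 = 9.35
  Final exam 58 × 0.18 = 10.44
Sum = 72.64
72.64 is ≥ 70 and < 73 → C-

C-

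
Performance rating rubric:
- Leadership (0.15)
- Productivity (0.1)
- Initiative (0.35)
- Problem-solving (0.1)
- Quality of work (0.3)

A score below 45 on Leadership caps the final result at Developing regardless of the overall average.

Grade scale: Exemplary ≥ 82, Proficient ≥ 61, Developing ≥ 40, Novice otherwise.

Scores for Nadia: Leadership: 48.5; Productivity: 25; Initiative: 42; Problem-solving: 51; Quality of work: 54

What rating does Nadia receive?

Leadership score 48.5 ≥ 45: minimum met.
Weighted total:
  Leadership 48.5 × 0.15 = 7.275
  Productivity 25 × 0.1 = 2.5
  Initiative 42 × 0.35 = 14.7
  Problem-solving 51 × 0.1 = 5.1
  Quality of work 54 × 0.3 = 16.2
Sum = 45.775
45.775 is ≥ 40 and < 61 → Developing

Developing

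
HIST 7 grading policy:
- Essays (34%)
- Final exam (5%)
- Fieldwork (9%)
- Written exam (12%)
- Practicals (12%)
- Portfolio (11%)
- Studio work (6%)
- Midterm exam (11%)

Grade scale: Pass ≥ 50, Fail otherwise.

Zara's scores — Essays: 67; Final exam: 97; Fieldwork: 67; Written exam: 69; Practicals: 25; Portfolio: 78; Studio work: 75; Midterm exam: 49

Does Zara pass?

Pass

Weighted total:
  Essays 67 × 0.34 = 22.78
  Final exam 97 × 0.05 = 4.85
  Fieldwork 67 × 0.09 = 6.03
  Written exam 69 × 0.12 = 8.28
  Practicals 25 × 0.12 = 3
  Portfolio 78 × 0.11 = 8.58
  Studio work 75 × 0.06 = 4.5
  Midterm exam 49 × 0.11 = 5.39
Sum = 63.41
63.41 ≥ 50 → Pass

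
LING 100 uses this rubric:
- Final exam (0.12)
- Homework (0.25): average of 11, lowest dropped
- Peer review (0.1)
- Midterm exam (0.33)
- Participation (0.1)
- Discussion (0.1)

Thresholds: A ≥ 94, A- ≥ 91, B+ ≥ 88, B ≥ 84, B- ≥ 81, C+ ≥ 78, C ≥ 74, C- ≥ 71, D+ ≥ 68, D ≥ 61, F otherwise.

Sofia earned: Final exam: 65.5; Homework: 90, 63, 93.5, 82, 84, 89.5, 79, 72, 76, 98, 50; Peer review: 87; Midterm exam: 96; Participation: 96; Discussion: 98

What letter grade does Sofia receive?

B+

Homework: drop 50 → average of remaining 10 = 827/10 = 82.7
Weighted total:
  Final exam 65.5 × 0.12 = 7.86
  Homework 82.7 × 0.25 = 20.675
  Peer review 87 × 0.1 = 8.7
  Midterm exam 96 × 0.33 = 31.68
  Participation 96 × 0.1 = 9.6
  Discussion 98 × 0.1 = 9.8
Sum = 88.315
88.315 is ≥ 88 and < 91 → B+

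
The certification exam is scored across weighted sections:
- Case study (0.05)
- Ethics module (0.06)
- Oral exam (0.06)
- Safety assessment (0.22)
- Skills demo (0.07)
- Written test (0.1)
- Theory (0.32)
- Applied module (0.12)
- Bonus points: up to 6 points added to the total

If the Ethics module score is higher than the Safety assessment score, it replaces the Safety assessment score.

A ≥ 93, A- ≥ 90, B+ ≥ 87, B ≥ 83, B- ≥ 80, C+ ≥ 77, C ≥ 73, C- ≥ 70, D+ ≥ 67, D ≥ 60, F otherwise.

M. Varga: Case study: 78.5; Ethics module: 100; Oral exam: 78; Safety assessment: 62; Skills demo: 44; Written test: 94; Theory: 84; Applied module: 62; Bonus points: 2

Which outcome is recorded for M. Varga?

Ethics module (100) > Safety assessment (62), so Safety assessment counts as 100.
Weighted total:
  Case study 78.5 × 0.05 = 3.925
  Ethics module 100 × 0.06 = 6
  Oral exam 78 × 0.06 = 4.68
  Safety assessment 100 × 0.22 = 22
  Skills demo 44 × 0.07 = 3.08
  Written test 94 × 0.1 = 9.4
  Theory 84 × 0.32 = 26.88
  Applied module 62 × 0.12 = 7.44
Sum = 83.405
Bonus points: 83.405 + 2 = 85.405
85.405 is ≥ 83 and < 87 → B

B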